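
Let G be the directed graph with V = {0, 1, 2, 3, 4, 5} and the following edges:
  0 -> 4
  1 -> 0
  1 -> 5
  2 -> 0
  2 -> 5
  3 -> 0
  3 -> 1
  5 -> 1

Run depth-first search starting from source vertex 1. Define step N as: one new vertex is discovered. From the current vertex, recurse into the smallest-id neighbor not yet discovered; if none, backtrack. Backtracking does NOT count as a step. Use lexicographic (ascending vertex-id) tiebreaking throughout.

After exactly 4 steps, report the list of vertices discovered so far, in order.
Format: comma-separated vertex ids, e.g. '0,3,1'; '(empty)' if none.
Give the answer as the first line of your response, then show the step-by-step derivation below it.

1,0,4,5

step 1: discover 1; path=1; order=1
step 2: discover 0; path=1>0; order=1,0
step 3: discover 4; path=1>0>4; order=1,0,4
step 4: discover 5; path=1>5; order=1,0,4,5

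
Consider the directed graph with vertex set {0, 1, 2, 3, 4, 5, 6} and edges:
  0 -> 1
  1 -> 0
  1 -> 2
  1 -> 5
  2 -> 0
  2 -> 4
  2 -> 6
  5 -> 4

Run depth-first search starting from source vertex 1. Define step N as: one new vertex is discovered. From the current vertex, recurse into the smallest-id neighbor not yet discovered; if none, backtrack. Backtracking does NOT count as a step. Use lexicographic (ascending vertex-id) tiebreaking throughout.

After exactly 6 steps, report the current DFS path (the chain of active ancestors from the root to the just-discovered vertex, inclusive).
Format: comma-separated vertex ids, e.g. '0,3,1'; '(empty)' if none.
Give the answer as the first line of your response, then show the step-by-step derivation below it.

1,5

step 1: discover 1; path=1; order=1
step 2: discover 0; path=1>0; order=1,0
step 3: discover 2; path=1>2; order=1,0,2
step 4: discover 4; path=1>2>4; order=1,0,2,4
step 5: discover 6; path=1>2>6; order=1,0,2,4,6
step 6: discover 5; path=1>5; order=1,0,2,4,6,5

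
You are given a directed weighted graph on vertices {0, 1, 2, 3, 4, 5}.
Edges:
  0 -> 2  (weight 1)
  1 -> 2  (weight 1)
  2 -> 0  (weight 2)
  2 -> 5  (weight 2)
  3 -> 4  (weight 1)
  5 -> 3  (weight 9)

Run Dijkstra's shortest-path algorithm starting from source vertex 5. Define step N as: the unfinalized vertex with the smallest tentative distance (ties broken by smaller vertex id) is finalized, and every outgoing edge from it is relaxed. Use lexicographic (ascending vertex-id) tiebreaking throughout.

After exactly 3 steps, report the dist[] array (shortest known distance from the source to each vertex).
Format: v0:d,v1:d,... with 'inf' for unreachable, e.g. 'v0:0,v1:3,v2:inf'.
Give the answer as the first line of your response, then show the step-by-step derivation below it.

v0:inf,v1:inf,v2:inf,v3:9,v4:10,v5:0

step 1: dist = v0:inf,v1:inf,v2:inf,v3:9,v4:inf,v5:0
step 2: dist = v0:inf,v1:inf,v2:inf,v3:9,v4:10,v5:0
step 3: dist = v0:inf,v1:inf,v2:inf,v3:9,v4:10,v5:0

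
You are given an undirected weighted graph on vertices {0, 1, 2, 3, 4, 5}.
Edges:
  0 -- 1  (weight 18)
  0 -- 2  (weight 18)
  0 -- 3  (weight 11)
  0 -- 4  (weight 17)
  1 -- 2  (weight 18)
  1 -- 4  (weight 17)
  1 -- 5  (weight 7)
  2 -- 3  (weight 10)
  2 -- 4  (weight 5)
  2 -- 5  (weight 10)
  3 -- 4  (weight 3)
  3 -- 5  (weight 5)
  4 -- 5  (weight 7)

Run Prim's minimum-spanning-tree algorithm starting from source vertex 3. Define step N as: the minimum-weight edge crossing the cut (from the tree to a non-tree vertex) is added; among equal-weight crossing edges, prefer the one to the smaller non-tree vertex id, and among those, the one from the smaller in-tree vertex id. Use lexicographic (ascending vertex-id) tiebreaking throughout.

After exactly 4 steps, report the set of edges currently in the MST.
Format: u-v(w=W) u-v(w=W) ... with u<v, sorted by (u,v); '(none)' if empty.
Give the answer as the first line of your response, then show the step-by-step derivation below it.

1-5(w=7) 2-4(w=5) 3-4(w=3) 3-5(w=5)

step 1: add edge 3-4 (w=3); MST = {3-4(w=3)}
step 2: add edge 2-4 (w=5); MST = {2-4(w=5) 3-4(w=3)}
step 3: add edge 3-5 (w=5); MST = {2-4(w=5) 3-4(w=3) 3-5(w=5)}
step 4: add edge 1-5 (w=7); MST = {1-5(w=7) 2-4(w=5) 3-4(w=3) 3-5(w=5)}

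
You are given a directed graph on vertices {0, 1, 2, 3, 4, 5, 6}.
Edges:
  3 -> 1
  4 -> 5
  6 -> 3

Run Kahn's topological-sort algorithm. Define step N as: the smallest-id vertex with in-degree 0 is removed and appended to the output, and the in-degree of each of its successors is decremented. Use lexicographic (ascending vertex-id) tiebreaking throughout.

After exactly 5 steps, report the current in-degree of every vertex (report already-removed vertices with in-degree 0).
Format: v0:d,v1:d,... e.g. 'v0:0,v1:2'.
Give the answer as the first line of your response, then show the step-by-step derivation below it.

v0:0,v1:1,v2:0,v3:0,v4:0,v5:0,v6:0

step 1: output 0; order=[0]; indeg=(0,1,0,1,0,1,0)
step 2: output 2; order=[0,2]; indeg=(0,1,0,1,0,1,0)
step 3: output 4; order=[0,2,4]; indeg=(0,1,0,1,0,0,0)
step 4: output 5; order=[0,2,4,5]; indeg=(0,1,0,1,0,0,0)
step 5: output 6; order=[0,2,4,5,6]; indeg=(0,1,0,0,0,0,0)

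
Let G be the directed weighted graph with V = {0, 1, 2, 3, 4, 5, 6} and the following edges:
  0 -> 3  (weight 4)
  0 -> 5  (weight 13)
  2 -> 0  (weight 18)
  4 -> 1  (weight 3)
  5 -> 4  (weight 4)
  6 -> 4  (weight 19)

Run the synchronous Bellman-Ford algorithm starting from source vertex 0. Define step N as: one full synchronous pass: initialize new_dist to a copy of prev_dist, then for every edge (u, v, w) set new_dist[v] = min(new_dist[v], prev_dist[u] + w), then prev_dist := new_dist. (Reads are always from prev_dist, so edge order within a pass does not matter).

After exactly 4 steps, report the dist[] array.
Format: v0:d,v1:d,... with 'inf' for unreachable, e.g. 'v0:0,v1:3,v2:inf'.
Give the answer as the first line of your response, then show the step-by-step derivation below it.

v0:0,v1:20,v2:inf,v3:4,v4:17,v5:13,v6:inf

step 1: dist = v0:0,v1:inf,v2:inf,v3:4,v4:inf,v5:13,v6:inf
step 2: dist = v0:0,v1:inf,v2:inf,v3:4,v4:17,v5:13,v6:inf
step 3: dist = v0:0,v1:20,v2:inf,v3:4,v4:17,v5:13,v6:inf
step 4: dist = v0:0,v1:20,v2:inf,v3:4,v4:17,v5:13,v6:inf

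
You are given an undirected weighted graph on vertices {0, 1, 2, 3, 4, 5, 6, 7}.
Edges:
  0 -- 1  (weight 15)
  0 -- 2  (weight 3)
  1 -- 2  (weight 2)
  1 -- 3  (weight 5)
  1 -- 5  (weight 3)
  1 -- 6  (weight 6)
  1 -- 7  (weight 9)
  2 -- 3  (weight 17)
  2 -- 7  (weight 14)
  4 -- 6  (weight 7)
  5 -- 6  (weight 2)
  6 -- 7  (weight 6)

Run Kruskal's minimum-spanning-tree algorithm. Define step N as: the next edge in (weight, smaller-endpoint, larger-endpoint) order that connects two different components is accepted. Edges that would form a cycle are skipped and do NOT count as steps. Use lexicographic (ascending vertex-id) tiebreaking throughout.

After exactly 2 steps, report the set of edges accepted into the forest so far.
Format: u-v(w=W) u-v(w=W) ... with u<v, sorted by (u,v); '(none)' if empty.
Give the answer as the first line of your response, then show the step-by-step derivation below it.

1-2(w=2) 5-6(w=2)

step 1: add edge 1-2 (w=2); MST = {1-2(w=2)}
step 2: add edge 5-6 (w=2); MST = {1-2(w=2) 5-6(w=2)}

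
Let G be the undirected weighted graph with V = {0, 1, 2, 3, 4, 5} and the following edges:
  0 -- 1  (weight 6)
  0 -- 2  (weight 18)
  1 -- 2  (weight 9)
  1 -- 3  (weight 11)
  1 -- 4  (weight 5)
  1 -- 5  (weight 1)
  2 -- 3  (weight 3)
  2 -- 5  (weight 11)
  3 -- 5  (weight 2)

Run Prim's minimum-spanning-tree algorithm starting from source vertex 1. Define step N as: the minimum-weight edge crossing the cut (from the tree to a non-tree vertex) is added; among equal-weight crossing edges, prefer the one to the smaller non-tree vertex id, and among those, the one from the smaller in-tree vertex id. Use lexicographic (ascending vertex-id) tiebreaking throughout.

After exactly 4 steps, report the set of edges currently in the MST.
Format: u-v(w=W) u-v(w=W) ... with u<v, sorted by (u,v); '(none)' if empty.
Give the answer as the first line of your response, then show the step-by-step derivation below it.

1-4(w=5) 1-5(w=1) 2-3(w=3) 3-5(w=2)

step 1: add edge 1-5 (w=1); MST = {1-5(w=1)}
step 2: add edge 3-5 (w=2); MST = {1-5(w=1) 3-5(w=2)}
step 3: add edge 2-3 (w=3); MST = {1-5(w=1) 2-3(w=3) 3-5(w=2)}
step 4: add edge 1-4 (w=5); MST = {1-4(w=5) 1-5(w=1) 2-3(w=3) 3-5(w=2)}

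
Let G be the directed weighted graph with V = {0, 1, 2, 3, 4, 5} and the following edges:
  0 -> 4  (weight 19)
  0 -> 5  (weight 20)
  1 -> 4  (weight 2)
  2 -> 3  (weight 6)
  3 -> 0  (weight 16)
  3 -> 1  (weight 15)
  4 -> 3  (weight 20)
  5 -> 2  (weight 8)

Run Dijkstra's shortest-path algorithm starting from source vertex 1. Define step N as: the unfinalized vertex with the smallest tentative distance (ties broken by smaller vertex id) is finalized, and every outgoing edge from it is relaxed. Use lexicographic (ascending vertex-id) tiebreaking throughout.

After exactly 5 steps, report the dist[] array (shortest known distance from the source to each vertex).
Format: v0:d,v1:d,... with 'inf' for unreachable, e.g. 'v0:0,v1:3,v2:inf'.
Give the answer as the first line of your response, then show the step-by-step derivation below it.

v0:38,v1:0,v2:66,v3:22,v4:2,v5:58

step 1: dist = v0:inf,v1:0,v2:inf,v3:inf,v4:2,v5:inf
step 2: dist = v0:inf,v1:0,v2:inf,v3:22,v4:2,v5:inf
step 3: dist = v0:38,v1:0,v2:inf,v3:22,v4:2,v5:inf
step 4: dist = v0:38,v1:0,v2:inf,v3:22,v4:2,v5:58
step 5: dist = v0:38,v1:0,v2:66,v3:22,v4:2,v5:58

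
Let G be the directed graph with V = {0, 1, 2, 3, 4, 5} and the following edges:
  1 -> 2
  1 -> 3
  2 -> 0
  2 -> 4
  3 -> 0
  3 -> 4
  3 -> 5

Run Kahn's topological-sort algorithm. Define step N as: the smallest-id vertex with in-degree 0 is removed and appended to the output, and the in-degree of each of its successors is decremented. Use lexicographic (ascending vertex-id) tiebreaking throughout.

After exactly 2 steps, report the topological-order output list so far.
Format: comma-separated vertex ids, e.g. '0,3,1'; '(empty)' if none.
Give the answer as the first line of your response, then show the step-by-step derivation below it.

1,2

step 1: output 1; order=[1]; indeg=(2,0,0,0,2,1)
step 2: output 2; order=[1,2]; indeg=(1,0,0,0,1,1)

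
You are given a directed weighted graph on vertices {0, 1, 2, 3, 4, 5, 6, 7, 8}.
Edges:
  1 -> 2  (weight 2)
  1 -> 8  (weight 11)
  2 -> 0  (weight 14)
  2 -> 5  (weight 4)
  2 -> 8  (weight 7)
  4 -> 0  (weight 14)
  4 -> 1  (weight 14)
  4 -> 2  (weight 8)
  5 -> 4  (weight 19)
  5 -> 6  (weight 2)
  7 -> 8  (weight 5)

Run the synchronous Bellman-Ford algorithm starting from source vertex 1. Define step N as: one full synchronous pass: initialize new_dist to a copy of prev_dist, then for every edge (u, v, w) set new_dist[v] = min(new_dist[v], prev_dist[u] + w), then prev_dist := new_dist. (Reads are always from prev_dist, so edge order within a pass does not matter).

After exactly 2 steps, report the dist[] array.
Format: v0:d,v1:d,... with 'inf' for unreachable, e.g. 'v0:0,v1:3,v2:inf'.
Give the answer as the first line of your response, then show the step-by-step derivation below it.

v0:16,v1:0,v2:2,v3:inf,v4:inf,v5:6,v6:inf,v7:inf,v8:9

step 1: dist = v0:inf,v1:0,v2:2,v3:inf,v4:inf,v5:inf,v6:inf,v7:inf,v8:11
step 2: dist = v0:16,v1:0,v2:2,v3:inf,v4:inf,v5:6,v6:inf,v7:inf,v8:9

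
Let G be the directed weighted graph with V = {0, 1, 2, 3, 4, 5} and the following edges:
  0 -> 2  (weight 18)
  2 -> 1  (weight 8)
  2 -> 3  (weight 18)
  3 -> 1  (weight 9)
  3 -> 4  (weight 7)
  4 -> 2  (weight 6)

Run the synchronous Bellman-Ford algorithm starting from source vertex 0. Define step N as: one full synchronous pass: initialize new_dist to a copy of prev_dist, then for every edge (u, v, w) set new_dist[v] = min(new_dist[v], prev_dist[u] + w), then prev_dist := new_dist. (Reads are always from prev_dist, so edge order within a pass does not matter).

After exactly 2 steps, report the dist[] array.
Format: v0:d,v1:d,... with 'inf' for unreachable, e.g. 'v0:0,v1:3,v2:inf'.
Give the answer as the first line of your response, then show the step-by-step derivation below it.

v0:0,v1:26,v2:18,v3:36,v4:inf,v5:inf

step 1: dist = v0:0,v1:inf,v2:18,v3:inf,v4:inf,v5:inf
step 2: dist = v0:0,v1:26,v2:18,v3:36,v4:inf,v5:inf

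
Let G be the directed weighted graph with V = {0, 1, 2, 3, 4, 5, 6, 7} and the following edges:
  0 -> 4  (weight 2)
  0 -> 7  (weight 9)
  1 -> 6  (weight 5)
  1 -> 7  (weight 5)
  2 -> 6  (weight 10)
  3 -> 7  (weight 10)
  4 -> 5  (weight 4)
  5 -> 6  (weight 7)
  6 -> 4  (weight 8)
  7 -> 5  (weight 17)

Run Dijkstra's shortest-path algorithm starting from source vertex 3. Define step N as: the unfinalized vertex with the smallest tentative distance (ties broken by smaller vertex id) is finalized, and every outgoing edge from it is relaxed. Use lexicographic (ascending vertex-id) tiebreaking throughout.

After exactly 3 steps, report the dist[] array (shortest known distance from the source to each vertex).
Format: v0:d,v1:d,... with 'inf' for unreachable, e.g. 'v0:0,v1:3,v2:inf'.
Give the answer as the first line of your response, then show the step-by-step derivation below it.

v0:inf,v1:inf,v2:inf,v3:0,v4:inf,v5:27,v6:34,v7:10

step 1: dist = v0:inf,v1:inf,v2:inf,v3:0,v4:inf,v5:inf,v6:inf,v7:10
step 2: dist = v0:inf,v1:inf,v2:inf,v3:0,v4:inf,v5:27,v6:inf,v7:10
step 3: dist = v0:inf,v1:inf,v2:inf,v3:0,v4:inf,v5:27,v6:34,v7:10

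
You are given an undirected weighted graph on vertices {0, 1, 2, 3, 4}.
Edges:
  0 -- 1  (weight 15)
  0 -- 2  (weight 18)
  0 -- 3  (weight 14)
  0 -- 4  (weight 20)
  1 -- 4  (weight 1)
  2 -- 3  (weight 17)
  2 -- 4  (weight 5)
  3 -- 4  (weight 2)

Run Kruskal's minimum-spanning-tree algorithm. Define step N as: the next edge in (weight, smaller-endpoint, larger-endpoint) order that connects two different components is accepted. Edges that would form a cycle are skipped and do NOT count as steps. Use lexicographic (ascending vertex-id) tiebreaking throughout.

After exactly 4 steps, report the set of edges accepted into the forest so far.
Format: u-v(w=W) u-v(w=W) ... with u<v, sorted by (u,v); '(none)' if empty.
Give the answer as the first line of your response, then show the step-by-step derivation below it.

0-3(w=14) 1-4(w=1) 2-4(w=5) 3-4(w=2)

step 1: add edge 1-4 (w=1); MST = {1-4(w=1)}
step 2: add edge 3-4 (w=2); MST = {1-4(w=1) 3-4(w=2)}
step 3: add edge 2-4 (w=5); MST = {1-4(w=1) 2-4(w=5) 3-4(w=2)}
step 4: add edge 0-3 (w=14); MST = {0-3(w=14) 1-4(w=1) 2-4(w=5) 3-4(w=2)}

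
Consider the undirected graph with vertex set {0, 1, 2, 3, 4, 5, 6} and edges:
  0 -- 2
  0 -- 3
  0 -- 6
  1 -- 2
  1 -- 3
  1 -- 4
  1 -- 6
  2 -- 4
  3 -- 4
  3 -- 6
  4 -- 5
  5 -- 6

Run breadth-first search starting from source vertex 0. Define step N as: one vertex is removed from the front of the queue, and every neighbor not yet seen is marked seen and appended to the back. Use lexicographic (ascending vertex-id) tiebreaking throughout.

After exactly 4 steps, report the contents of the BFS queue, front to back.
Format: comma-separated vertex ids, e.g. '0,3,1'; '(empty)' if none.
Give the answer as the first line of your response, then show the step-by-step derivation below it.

1,4,5

step 1: dequeue 0; queue=[2,3,6]; order=0
step 2: dequeue 2; queue=[3,6,1,4]; order=0,2
step 3: dequeue 3; queue=[6,1,4]; order=0,2,3
step 4: dequeue 6; queue=[1,4,5]; order=0,2,3,6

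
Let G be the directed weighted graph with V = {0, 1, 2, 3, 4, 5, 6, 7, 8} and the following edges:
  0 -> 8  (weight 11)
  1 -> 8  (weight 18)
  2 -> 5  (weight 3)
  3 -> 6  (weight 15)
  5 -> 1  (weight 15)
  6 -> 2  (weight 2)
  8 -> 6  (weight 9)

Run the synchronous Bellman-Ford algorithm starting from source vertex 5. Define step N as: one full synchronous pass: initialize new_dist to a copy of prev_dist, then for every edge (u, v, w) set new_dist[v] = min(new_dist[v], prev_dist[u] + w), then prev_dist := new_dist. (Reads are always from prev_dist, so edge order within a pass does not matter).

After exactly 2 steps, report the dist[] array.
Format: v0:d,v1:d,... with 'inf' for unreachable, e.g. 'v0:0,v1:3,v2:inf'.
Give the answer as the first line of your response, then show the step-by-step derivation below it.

v0:inf,v1:15,v2:inf,v3:inf,v4:inf,v5:0,v6:inf,v7:inf,v8:33

step 1: dist = v0:inf,v1:15,v2:inf,v3:inf,v4:inf,v5:0,v6:inf,v7:inf,v8:inf
step 2: dist = v0:inf,v1:15,v2:inf,v3:inf,v4:inf,v5:0,v6:inf,v7:inf,v8:33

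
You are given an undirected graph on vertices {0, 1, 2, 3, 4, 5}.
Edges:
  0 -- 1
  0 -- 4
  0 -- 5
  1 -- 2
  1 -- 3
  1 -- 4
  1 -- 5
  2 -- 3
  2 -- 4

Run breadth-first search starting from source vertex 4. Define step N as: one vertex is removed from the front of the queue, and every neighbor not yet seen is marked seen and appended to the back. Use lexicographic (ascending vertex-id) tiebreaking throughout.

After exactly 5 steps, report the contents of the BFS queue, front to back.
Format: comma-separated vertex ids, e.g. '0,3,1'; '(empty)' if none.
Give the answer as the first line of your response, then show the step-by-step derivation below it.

3

step 1: dequeue 4; queue=[0,1,2]; order=4
step 2: dequeue 0; queue=[1,2,5]; order=4,0
step 3: dequeue 1; queue=[2,5,3]; order=4,0,1
step 4: dequeue 2; queue=[5,3]; order=4,0,1,2
step 5: dequeue 5; queue=[3]; order=4,0,1,2,5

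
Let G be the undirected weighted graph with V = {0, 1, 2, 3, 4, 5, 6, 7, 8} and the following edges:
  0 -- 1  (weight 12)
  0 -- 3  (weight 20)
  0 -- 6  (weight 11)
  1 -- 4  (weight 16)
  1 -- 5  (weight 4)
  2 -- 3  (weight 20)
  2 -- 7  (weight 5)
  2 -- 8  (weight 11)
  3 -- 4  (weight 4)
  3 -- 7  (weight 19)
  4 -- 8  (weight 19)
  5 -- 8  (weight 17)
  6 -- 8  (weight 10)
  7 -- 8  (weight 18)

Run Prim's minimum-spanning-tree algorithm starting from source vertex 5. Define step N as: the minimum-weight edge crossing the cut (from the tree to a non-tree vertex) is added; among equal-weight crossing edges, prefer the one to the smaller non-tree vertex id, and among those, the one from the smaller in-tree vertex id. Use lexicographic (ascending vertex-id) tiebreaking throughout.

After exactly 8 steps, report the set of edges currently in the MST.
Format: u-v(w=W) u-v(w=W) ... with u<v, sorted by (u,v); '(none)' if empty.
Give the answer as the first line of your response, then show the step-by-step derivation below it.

0-1(w=12) 0-6(w=11) 1-4(w=16) 1-5(w=4) 2-7(w=5) 2-8(w=11) 3-4(w=4) 6-8(w=10)

step 1: add edge 1-5 (w=4); MST = {1-5(w=4)}
step 2: add edge 0-1 (w=12); MST = {0-1(w=12) 1-5(w=4)}
step 3: add edge 0-6 (w=11); MST = {0-1(w=12) 0-6(w=11) 1-5(w=4)}
step 4: add edge 6-8 (w=10); MST = {0-1(w=12) 0-6(w=11) 1-5(w=4) 6-8(w=10)}
step 5: add edge 2-8 (w=11); MST = {0-1(w=12) 0-6(w=11) 1-5(w=4) 2-8(w=11) 6-8(w=10)}
step 6: add edge 2-7 (w=5); MST = {0-1(w=12) 0-6(w=11) 1-5(w=4) 2-7(w=5) 2-8(w=11) 6-8(w=10)}
step 7: add edge 1-4 (w=16); MST = {0-1(w=12) 0-6(w=11) 1-4(w=16) 1-5(w=4) 2-7(w=5) 2-8(w=11) 6-8(w=10)}
step 8: add edge 3-4 (w=4); MST = {0-1(w=12) 0-6(w=11) 1-4(w=16) 1-5(w=4) 2-7(w=5) 2-8(w=11) 3-4(w=4) 6-8(w=10)}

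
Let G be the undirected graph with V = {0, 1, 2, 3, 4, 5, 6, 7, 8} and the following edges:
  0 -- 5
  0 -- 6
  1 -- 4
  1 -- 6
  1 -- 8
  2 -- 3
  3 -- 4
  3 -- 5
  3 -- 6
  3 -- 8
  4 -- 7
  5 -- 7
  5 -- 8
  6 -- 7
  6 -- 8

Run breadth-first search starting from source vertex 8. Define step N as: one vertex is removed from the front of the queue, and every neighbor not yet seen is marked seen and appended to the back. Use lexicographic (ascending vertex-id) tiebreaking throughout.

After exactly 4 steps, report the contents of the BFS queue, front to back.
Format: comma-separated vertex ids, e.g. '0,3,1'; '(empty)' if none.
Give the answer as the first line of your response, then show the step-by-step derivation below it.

6,4,2,0,7

step 1: dequeue 8; queue=[1,3,5,6]; order=8
step 2: dequeue 1; queue=[3,5,6,4]; order=8,1
step 3: dequeue 3; queue=[5,6,4,2]; order=8,1,3
step 4: dequeue 5; queue=[6,4,2,0,7]; order=8,1,3,5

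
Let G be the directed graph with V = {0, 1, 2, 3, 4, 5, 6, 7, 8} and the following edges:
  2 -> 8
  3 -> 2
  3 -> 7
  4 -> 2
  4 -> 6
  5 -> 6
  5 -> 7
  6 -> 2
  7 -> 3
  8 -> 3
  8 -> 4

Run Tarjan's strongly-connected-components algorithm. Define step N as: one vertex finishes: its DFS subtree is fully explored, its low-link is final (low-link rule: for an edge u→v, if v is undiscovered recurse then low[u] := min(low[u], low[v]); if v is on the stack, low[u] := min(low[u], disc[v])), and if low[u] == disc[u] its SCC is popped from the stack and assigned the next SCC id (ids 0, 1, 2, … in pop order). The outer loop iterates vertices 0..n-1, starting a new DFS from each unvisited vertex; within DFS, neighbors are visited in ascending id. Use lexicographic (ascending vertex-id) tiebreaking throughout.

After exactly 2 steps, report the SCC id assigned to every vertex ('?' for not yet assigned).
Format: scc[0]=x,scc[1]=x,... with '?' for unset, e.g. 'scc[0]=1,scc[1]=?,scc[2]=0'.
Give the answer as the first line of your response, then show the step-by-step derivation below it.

scc[0]=0,scc[1]=1,scc[2]=?,scc[3]=?,scc[4]=?,scc[5]=?,scc[6]=?,scc[7]=?,scc[8]=?

step 1: low=(low[0]=0,low[1]=?,low[2]=?,low[3]=?,low[4]=?,low[5]=?,low[6]=?,low[7]=?,low[8]=?); scc=(scc[0]=0,scc[1]=?,scc[2]=?,scc[3]=?,scc[4]=?,scc[5]=?,scc[6]=?,scc[7]=?,scc[8]=?)
step 2: low=(low[0]=0,low[1]=1,low[2]=?,low[3]=?,low[4]=?,low[5]=?,low[6]=?,low[7]=?,low[8]=?); scc=(scc[0]=0,scc[1]=1,scc[2]=?,scc[3]=?,scc[4]=?,scc[5]=?,scc[6]=?,scc[7]=?,scc[8]=?)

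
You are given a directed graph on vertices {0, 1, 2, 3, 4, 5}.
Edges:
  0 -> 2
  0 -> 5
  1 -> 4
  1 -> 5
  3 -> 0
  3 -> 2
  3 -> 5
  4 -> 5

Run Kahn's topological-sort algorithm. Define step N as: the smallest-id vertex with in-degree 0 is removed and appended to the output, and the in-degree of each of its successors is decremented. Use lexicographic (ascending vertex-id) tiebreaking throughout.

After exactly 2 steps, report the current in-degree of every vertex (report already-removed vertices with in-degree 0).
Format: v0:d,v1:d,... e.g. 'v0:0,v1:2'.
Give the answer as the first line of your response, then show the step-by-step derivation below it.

v0:0,v1:0,v2:1,v3:0,v4:0,v5:2

step 1: output 1; order=[1]; indeg=(1,0,2,0,0,3)
step 2: output 3; order=[1,3]; indeg=(0,0,1,0,0,2)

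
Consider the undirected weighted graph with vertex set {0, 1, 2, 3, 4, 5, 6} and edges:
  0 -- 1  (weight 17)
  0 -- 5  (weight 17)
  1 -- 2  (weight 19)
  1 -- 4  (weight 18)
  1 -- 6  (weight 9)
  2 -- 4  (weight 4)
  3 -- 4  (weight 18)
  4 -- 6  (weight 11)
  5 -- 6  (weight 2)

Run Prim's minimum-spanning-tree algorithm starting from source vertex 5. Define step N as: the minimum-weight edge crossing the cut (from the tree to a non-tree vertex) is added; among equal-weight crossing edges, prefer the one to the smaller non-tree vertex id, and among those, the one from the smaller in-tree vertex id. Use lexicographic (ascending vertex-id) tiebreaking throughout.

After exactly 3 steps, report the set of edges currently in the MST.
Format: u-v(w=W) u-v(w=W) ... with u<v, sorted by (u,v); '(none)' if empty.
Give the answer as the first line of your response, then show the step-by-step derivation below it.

1-6(w=9) 4-6(w=11) 5-6(w=2)

step 1: add edge 5-6 (w=2); MST = {5-6(w=2)}
step 2: add edge 1-6 (w=9); MST = {1-6(w=9) 5-6(w=2)}
step 3: add edge 4-6 (w=11); MST = {1-6(w=9) 4-6(w=11) 5-6(w=2)}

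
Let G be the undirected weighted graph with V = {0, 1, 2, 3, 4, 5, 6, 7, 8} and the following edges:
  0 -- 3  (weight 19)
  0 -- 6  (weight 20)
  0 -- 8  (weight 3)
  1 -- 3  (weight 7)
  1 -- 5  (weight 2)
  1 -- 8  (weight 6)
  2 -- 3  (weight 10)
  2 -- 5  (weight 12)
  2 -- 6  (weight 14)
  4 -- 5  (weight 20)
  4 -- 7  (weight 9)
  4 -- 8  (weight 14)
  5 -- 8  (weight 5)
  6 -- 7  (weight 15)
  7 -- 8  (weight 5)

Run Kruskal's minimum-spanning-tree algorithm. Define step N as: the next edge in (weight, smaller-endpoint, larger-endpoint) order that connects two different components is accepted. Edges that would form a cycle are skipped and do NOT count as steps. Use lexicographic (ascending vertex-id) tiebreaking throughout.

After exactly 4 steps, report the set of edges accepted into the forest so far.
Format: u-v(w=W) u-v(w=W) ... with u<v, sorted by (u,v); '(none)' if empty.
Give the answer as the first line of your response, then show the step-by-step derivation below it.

0-8(w=3) 1-5(w=2) 5-8(w=5) 7-8(w=5)

step 1: add edge 1-5 (w=2); MST = {1-5(w=2)}
step 2: add edge 0-8 (w=3); MST = {0-8(w=3) 1-5(w=2)}
step 3: add edge 5-8 (w=5); MST = {0-8(w=3) 1-5(w=2) 5-8(w=5)}
step 4: add edge 7-8 (w=5); MST = {0-8(w=3) 1-5(w=2) 5-8(w=5) 7-8(w=5)}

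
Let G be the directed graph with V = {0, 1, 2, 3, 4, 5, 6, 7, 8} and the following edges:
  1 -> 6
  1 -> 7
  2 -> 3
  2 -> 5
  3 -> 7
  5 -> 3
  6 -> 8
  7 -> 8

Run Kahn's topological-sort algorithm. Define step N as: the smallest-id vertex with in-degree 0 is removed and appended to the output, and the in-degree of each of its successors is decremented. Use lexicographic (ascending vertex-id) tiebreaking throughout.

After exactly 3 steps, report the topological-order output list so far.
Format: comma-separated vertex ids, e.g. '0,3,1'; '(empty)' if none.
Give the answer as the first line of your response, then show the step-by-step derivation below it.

0,1,2

step 1: output 0; order=[0]; indeg=(0,0,0,2,0,1,1,2,2)
step 2: output 1; order=[0,1]; indeg=(0,0,0,2,0,1,0,1,2)
step 3: output 2; order=[0,1,2]; indeg=(0,0,0,1,0,0,0,1,2)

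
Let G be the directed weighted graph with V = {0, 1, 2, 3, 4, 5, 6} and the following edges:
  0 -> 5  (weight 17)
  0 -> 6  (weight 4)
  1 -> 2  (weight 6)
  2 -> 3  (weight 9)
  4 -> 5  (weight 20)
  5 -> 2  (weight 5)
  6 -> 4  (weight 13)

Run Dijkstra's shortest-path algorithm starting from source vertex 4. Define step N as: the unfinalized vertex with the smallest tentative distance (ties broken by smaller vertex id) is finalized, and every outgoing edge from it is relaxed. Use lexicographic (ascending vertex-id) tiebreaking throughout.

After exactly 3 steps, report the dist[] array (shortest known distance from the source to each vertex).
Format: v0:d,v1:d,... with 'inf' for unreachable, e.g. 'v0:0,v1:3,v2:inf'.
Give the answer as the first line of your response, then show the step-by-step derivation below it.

v0:inf,v1:inf,v2:25,v3:34,v4:0,v5:20,v6:inf

step 1: dist = v0:inf,v1:inf,v2:inf,v3:inf,v4:0,v5:20,v6:inf
step 2: dist = v0:inf,v1:inf,v2:25,v3:inf,v4:0,v5:20,v6:inf
step 3: dist = v0:inf,v1:inf,v2:25,v3:34,v4:0,v5:20,v6:inf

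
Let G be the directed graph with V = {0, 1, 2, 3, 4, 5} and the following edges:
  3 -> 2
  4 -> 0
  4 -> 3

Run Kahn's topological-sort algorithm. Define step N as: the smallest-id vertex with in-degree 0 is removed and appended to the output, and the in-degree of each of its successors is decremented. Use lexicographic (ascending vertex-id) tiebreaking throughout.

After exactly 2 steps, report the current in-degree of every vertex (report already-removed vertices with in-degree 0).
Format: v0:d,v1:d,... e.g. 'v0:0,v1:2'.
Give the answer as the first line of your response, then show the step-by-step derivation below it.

v0:0,v1:0,v2:1,v3:0,v4:0,v5:0

step 1: output 1; order=[1]; indeg=(1,0,1,1,0,0)
step 2: output 4; order=[1,4]; indeg=(0,0,1,0,0,0)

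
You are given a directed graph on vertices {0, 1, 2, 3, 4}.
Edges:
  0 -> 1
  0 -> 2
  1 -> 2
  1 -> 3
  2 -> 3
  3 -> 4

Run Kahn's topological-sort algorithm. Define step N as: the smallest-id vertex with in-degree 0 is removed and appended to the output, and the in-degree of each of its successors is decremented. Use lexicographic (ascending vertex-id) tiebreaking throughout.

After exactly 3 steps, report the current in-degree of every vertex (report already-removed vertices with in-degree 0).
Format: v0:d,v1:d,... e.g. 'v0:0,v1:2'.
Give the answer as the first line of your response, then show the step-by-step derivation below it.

v0:0,v1:0,v2:0,v3:0,v4:1

step 1: output 0; order=[0]; indeg=(0,0,1,2,1)
step 2: output 1; order=[0,1]; indeg=(0,0,0,1,1)
step 3: output 2; order=[0,1,2]; indeg=(0,0,0,0,1)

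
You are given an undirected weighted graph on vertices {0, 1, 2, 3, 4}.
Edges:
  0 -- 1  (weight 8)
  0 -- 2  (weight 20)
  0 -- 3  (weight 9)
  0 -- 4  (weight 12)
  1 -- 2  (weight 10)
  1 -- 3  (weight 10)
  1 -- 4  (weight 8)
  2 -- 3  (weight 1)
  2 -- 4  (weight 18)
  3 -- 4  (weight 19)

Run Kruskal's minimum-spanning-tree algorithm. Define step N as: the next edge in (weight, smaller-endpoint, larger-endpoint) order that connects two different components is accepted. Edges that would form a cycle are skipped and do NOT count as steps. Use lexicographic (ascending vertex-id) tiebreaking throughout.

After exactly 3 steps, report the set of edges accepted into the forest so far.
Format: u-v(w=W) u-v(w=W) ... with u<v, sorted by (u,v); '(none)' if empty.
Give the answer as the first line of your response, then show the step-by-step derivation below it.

0-1(w=8) 1-4(w=8) 2-3(w=1)

step 1: add edge 2-3 (w=1); MST = {2-3(w=1)}
step 2: add edge 0-1 (w=8); MST = {0-1(w=8) 2-3(w=1)}
step 3: add edge 1-4 (w=8); MST = {0-1(w=8) 1-4(w=8) 2-3(w=1)}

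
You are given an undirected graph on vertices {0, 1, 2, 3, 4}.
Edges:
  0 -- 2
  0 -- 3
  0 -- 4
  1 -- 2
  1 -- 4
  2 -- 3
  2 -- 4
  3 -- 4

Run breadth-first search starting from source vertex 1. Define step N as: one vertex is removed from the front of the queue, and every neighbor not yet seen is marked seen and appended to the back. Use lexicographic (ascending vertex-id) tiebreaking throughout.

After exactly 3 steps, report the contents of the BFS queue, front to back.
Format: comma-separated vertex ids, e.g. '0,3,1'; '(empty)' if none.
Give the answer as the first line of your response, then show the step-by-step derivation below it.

0,3

step 1: dequeue 1; queue=[2,4]; order=1
step 2: dequeue 2; queue=[4,0,3]; order=1,2
step 3: dequeue 4; queue=[0,3]; order=1,2,4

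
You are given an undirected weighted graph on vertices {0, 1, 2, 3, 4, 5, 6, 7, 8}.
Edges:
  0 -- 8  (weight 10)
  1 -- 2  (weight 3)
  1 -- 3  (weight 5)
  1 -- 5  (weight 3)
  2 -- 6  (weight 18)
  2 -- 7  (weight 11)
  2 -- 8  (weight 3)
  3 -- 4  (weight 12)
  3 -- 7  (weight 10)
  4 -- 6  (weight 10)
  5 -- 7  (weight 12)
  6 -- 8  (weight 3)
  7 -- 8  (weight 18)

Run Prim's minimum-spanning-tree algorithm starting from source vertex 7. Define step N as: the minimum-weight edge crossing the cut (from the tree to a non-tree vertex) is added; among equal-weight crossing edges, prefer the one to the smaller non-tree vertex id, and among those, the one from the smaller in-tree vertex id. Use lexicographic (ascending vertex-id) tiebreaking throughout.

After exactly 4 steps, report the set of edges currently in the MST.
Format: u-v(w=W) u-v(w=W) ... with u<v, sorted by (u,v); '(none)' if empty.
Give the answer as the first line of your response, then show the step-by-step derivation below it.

1-2(w=3) 1-3(w=5) 1-5(w=3) 3-7(w=10)

step 1: add edge 3-7 (w=10); MST = {3-7(w=10)}
step 2: add edge 1-3 (w=5); MST = {1-3(w=5) 3-7(w=10)}
step 3: add edge 1-2 (w=3); MST = {1-2(w=3) 1-3(w=5) 3-7(w=10)}
step 4: add edge 1-5 (w=3); MST = {1-2(w=3) 1-3(w=5) 1-5(w=3) 3-7(w=10)}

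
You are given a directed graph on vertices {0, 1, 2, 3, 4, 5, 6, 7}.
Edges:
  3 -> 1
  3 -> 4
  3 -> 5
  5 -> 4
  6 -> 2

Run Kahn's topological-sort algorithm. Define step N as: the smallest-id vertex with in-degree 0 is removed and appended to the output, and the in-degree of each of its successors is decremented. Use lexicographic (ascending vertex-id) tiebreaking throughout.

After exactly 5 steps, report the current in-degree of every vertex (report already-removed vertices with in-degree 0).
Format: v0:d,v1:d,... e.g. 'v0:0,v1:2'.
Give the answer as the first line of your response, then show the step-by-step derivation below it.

v0:0,v1:0,v2:1,v3:0,v4:0,v5:0,v6:0,v7:0

step 1: output 0; order=[0]; indeg=(0,1,1,0,2,1,0,0)
step 2: output 3; order=[0,3]; indeg=(0,0,1,0,1,0,0,0)
step 3: output 1; order=[0,3,1]; indeg=(0,0,1,0,1,0,0,0)
step 4: output 5; order=[0,3,1,5]; indeg=(0,0,1,0,0,0,0,0)
step 5: output 4; order=[0,3,1,5,4]; indeg=(0,0,1,0,0,0,0,0)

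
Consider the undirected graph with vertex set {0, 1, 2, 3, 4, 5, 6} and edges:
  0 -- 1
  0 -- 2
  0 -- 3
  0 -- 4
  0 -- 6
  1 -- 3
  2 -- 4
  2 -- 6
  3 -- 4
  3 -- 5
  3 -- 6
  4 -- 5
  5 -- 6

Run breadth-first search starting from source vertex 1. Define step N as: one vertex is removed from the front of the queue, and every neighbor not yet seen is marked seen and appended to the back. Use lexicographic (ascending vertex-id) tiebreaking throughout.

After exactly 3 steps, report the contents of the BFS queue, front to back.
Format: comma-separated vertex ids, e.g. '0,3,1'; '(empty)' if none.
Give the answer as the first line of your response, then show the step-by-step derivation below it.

2,4,6,5

step 1: dequeue 1; queue=[0,3]; order=1
step 2: dequeue 0; queue=[3,2,4,6]; order=1,0
step 3: dequeue 3; queue=[2,4,6,5]; order=1,0,3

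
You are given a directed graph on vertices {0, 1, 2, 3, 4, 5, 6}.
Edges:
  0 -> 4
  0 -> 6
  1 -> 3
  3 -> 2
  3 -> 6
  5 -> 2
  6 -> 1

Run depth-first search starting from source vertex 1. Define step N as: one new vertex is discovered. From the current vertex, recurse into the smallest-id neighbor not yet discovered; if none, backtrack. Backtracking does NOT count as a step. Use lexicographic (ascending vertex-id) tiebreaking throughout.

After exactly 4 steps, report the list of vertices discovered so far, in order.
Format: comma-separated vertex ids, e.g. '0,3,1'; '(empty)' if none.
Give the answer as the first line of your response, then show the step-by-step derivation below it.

1,3,2,6

step 1: discover 1; path=1; order=1
step 2: discover 3; path=1>3; order=1,3
step 3: discover 2; path=1>3>2; order=1,3,2
step 4: discover 6; path=1>3>6; order=1,3,2,6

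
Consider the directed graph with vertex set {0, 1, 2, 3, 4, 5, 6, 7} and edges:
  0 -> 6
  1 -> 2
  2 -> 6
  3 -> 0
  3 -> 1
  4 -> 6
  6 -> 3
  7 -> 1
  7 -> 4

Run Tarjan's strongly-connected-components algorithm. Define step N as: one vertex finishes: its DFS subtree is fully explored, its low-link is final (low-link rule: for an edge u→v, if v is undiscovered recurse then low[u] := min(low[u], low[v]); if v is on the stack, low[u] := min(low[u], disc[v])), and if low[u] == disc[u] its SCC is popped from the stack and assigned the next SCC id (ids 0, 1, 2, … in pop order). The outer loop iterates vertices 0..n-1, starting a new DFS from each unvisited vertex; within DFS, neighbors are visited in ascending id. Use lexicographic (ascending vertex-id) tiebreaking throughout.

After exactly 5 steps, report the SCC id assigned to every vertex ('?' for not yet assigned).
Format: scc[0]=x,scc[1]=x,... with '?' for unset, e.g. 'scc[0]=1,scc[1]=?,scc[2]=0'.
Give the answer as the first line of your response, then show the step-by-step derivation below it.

scc[0]=0,scc[1]=0,scc[2]=0,scc[3]=0,scc[4]=?,scc[5]=?,scc[6]=0,scc[7]=?

step 1: low=(low[0]=0,low[1]=3,low[2]=1,low[3]=0,low[4]=?,low[5]=?,low[6]=1,low[7]=?); scc=(scc[0]=?,scc[1]=?,scc[2]=?,scc[3]=?,scc[4]=?,scc[5]=?,scc[6]=?,scc[7]=?)
step 2: low=(low[0]=0,low[1]=1,low[2]=1,low[3]=0,low[4]=?,low[5]=?,low[6]=1,low[7]=?); scc=(scc[0]=?,scc[1]=?,scc[2]=?,scc[3]=?,scc[4]=?,scc[5]=?,scc[6]=?,scc[7]=?)
step 3: low=(low[0]=0,low[1]=1,low[2]=1,low[3]=0,low[4]=?,low[5]=?,low[6]=1,low[7]=?); scc=(scc[0]=?,scc[1]=?,scc[2]=?,scc[3]=?,scc[4]=?,scc[5]=?,scc[6]=?,scc[7]=?)
step 4: low=(low[0]=0,low[1]=1,low[2]=1,low[3]=0,low[4]=?,low[5]=?,low[6]=0,low[7]=?); scc=(scc[0]=?,scc[1]=?,scc[2]=?,scc[3]=?,scc[4]=?,scc[5]=?,scc[6]=?,scc[7]=?)
step 5: low=(low[0]=0,low[1]=1,low[2]=1,low[3]=0,low[4]=?,low[5]=?,low[6]=0,low[7]=?); scc=(scc[0]=0,scc[1]=0,scc[2]=0,scc[3]=0,scc[4]=?,scc[5]=?,scc[6]=0,scc[7]=?)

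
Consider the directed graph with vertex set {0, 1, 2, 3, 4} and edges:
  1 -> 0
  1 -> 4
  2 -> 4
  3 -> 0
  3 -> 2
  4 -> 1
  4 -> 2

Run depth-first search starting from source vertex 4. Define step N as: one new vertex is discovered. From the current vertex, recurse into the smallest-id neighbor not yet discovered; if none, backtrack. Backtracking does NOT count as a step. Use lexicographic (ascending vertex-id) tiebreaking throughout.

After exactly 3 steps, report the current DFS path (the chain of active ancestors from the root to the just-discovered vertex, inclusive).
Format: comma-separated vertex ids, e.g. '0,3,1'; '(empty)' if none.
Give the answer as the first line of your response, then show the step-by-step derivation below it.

4,1,0

step 1: discover 4; path=4; order=4
step 2: discover 1; path=4>1; order=4,1
step 3: discover 0; path=4>1>0; order=4,1,0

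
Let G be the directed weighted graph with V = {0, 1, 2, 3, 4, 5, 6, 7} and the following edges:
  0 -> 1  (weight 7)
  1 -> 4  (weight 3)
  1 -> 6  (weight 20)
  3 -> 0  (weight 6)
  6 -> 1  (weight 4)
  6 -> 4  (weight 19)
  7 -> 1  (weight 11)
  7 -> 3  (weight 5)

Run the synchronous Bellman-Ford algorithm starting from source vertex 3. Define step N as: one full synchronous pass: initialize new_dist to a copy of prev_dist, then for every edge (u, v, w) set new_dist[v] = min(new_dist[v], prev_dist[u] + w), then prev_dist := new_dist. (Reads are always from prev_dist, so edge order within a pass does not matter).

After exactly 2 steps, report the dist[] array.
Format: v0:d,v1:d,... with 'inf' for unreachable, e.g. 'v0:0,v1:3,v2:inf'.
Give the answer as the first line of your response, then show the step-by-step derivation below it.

v0:6,v1:13,v2:inf,v3:0,v4:inf,v5:inf,v6:inf,v7:inf

step 1: dist = v0:6,v1:inf,v2:inf,v3:0,v4:inf,v5:inf,v6:inf,v7:inf
step 2: dist = v0:6,v1:13,v2:inf,v3:0,v4:inf,v5:inf,v6:inf,v7:inf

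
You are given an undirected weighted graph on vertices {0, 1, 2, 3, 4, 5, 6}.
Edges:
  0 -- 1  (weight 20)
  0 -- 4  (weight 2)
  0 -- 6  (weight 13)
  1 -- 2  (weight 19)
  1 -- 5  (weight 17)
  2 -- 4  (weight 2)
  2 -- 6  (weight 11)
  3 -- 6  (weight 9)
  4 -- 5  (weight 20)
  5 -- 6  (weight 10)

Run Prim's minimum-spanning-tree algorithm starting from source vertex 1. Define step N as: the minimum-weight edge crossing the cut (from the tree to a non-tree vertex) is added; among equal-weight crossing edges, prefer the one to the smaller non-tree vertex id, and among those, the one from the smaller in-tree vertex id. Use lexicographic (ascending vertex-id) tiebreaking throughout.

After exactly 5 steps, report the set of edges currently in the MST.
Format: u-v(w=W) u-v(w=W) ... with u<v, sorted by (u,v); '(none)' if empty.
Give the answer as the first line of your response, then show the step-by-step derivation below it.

1-5(w=17) 2-4(w=2) 2-6(w=11) 3-6(w=9) 5-6(w=10)

step 1: add edge 1-5 (w=17); MST = {1-5(w=17)}
step 2: add edge 5-6 (w=10); MST = {1-5(w=17) 5-6(w=10)}
step 3: add edge 3-6 (w=9); MST = {1-5(w=17) 3-6(w=9) 5-6(w=10)}
step 4: add edge 2-6 (w=11); MST = {1-5(w=17) 2-6(w=11) 3-6(w=9) 5-6(w=10)}
step 5: add edge 2-4 (w=2); MST = {1-5(w=17) 2-4(w=2) 2-6(w=11) 3-6(w=9) 5-6(w=10)}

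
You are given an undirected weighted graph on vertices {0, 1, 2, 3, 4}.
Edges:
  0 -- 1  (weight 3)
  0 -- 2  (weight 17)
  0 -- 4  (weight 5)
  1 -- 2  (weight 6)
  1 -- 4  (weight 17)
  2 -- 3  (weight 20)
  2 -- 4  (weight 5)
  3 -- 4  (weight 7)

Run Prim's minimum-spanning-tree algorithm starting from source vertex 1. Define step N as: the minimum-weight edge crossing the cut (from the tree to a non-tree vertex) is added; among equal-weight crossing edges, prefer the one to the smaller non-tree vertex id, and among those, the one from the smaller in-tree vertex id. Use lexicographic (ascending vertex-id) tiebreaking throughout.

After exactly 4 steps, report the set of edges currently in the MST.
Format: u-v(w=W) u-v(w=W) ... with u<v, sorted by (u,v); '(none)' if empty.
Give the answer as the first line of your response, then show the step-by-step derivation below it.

0-1(w=3) 0-4(w=5) 2-4(w=5) 3-4(w=7)

step 1: add edge 0-1 (w=3); MST = {0-1(w=3)}
step 2: add edge 0-4 (w=5); MST = {0-1(w=3) 0-4(w=5)}
step 3: add edge 2-4 (w=5); MST = {0-1(w=3) 0-4(w=5) 2-4(w=5)}
step 4: add edge 3-4 (w=7); MST = {0-1(w=3) 0-4(w=5) 2-4(w=5) 3-4(w=7)}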